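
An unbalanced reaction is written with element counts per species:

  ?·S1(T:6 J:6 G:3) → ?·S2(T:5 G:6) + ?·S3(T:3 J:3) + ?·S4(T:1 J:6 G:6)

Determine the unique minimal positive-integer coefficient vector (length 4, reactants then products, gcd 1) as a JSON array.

T: 4·6 = 24 | 1·5+6·3+1·1 = 24
J: 4·6 = 24 | 1·0+6·3+1·6 = 24
G: 4·3 = 12 | 1·6+6·0+1·6 = 12
gcd(4,1,6,1) = 1

Coefficients: [4, 1, 6, 1]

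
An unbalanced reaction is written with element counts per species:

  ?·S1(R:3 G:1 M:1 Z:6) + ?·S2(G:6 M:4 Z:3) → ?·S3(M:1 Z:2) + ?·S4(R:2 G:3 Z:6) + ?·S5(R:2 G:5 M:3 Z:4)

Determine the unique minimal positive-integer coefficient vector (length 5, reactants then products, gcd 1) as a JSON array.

Coefficients: [4, 4, 5, 1, 5]

R: 4·3+4·0 = 12 | 5·0+1·2+5·2 = 12
G: 4·1+4·6 = 28 | 5·0+1·3+5·5 = 28
M: 4·1+4·4 = 20 | 5·1+1·0+5·3 = 20
Z: 4·6+4·3 = 36 | 5·2+1·6+5·4 = 36
gcd(4,4,5,1,5) = 1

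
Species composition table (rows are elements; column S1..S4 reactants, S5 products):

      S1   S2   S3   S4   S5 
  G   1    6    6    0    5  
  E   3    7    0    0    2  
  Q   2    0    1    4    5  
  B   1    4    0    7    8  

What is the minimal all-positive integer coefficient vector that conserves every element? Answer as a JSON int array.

G: 1·1+1·6+3·6+5·0 = 25 | 5·5 = 25
E: 1·3+1·7+3·0+5·0 = 10 | 5·2 = 10
Q: 1·2+1·0+3·1+5·4 = 25 | 5·5 = 25
B: 1·1+1·4+3·0+5·7 = 40 | 5·8 = 40
gcd(1,1,3,5,5) = 1

Coefficients: [1, 1, 3, 5, 5]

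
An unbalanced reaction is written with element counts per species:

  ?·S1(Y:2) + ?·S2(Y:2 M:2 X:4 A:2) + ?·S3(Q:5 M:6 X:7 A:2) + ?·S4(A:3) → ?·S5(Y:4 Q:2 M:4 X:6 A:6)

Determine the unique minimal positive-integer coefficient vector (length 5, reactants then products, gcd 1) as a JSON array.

Y: 6·2+4·2+2·0+6·0 = 20 | 5·4 = 20
Q: 6·0+4·0+2·5+6·0 = 10 | 5·2 = 10
M: 6·0+4·2+2·6+6·0 = 20 | 5·4 = 20
X: 6·0+4·4+2·7+6·0 = 30 | 5·6 = 30
A: 6·0+4·2+2·2+6·3 = 30 | 5·6 = 30
gcd(6,4,2,6,5) = 1

Coefficients: [6, 4, 2, 6, 5]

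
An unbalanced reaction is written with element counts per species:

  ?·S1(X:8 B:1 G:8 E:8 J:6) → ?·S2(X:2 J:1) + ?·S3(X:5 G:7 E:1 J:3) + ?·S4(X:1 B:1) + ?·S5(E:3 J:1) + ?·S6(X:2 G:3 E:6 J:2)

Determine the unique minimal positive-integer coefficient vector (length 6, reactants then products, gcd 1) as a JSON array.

Coefficients: [3, 2, 3, 3, 5, 1]

X: 3·8 = 24 | 2·2+3·5+3·1+5·0+1·2 = 24
B: 3·1 = 3 | 2·0+3·0+3·1+5·0+1·0 = 3
G: 3·8 = 24 | 2·0+3·7+3·0+5·0+1·3 = 24
E: 3·8 = 24 | 2·0+3·1+3·0+5·3+1·6 = 24
J: 3·6 = 18 | 2·1+3·3+3·0+5·1+1·2 = 18
gcd(3,2,3,3,5,1) = 1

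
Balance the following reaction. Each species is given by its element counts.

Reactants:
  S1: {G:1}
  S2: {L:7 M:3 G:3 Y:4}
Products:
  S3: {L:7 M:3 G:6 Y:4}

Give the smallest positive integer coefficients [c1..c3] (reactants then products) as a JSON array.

Coefficients: [3, 1, 1]

L: 3·0+1·7 = 7 | 1·7 = 7
M: 3·0+1·3 = 3 | 1·3 = 3
G: 3·1+1·3 = 6 | 1·6 = 6
Y: 3·0+1·4 = 4 | 1·4 = 4
gcd(3,1,1) = 1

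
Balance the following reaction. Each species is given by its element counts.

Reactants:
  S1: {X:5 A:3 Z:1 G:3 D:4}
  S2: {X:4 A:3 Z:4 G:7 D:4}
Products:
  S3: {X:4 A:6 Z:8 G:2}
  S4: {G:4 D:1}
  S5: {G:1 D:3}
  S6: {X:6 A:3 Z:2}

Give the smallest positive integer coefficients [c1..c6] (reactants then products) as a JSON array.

Coefficients: [2, 3, 1, 5, 5, 3]

X: 2·5+3·4 = 22 | 1·4+5·0+5·0+3·6 = 22
A: 2·3+3·3 = 15 | 1·6+5·0+5·0+3·3 = 15
Z: 2·1+3·4 = 14 | 1·8+5·0+5·0+3·2 = 14
G: 2·3+3·7 = 27 | 1·2+5·4+5·1+3·0 = 27
D: 2·4+3·4 = 20 | 1·0+5·1+5·3+3·0 = 20
gcd(2,3,1,5,5,3) = 1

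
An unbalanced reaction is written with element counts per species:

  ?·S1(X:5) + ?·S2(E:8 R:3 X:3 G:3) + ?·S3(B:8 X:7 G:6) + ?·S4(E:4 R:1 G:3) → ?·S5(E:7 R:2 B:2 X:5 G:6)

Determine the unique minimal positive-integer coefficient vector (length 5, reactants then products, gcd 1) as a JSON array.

Coefficients: [2, 1, 1, 5, 4]

E: 2·0+1·8+1·0+5·4 = 28 | 4·7 = 28
R: 2·0+1·3+1·0+5·1 = 8 | 4·2 = 8
B: 2·0+1·0+1·8+5·0 = 8 | 4·2 = 8
X: 2·5+1·3+1·7+5·0 = 20 | 4·5 = 20
G: 2·0+1·3+1·6+5·3 = 24 | 4·6 = 24
gcd(2,1,1,5,4) = 1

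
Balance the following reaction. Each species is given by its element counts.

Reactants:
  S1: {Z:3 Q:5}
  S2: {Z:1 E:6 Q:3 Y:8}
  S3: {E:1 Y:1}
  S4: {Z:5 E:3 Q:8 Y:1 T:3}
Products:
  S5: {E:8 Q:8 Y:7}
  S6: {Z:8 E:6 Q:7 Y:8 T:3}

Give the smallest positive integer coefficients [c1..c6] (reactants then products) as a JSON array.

Z: 1·3+3·1+4·0+2·5 = 16 | 2·0+2·8 = 16
E: 1·0+3·6+4·1+2·3 = 28 | 2·8+2·6 = 28
Q: 1·5+3·3+4·0+2·8 = 30 | 2·8+2·7 = 30
Y: 1·0+3·8+4·1+2·1 = 30 | 2·7+2·8 = 30
T: 1·0+3·0+4·0+2·3 = 6 | 2·0+2·3 = 6
gcd(1,3,4,2,2,2) = 1

Coefficients: [1, 3, 4, 2, 2, 2]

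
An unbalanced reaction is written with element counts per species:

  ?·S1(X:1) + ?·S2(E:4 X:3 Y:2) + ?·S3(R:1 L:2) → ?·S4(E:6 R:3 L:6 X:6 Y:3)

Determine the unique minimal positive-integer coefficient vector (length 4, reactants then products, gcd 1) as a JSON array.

E: 3·0+3·4+6·0 = 12 | 2·6 = 12
R: 3·0+3·0+6·1 = 6 | 2·3 = 6
L: 3·0+3·0+6·2 = 12 | 2·6 = 12
X: 3·1+3·3+6·0 = 12 | 2·6 = 12
Y: 3·0+3·2+6·0 = 6 | 2·3 = 6
gcd(3,3,6,2) = 1

Coefficients: [3, 3, 6, 2]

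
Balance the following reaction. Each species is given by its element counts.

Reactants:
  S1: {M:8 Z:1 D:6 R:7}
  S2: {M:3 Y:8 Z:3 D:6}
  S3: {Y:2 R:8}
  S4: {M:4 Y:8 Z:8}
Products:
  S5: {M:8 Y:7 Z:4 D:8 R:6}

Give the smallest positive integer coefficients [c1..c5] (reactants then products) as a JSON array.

Coefficients: [4, 4, 1, 1, 6]

M: 4·8+4·3+1·0+1·4 = 48 | 6·8 = 48
Y: 4·0+4·8+1·2+1·8 = 42 | 6·7 = 42
Z: 4·1+4·3+1·0+1·8 = 24 | 6·4 = 24
D: 4·6+4·6+1·0+1·0 = 48 | 6·8 = 48
R: 4·7+4·0+1·8+1·0 = 36 | 6·6 = 36
gcd(4,4,1,1,6) = 1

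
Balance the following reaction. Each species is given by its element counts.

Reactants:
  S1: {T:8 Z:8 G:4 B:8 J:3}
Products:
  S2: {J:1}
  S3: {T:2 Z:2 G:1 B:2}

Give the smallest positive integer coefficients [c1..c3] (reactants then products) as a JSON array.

Coefficients: [1, 3, 4]

T: 1·8 = 8 | 3·0+4·2 = 8
Z: 1·8 = 8 | 3·0+4·2 = 8
G: 1·4 = 4 | 3·0+4·1 = 4
B: 1·8 = 8 | 3·0+4·2 = 8
J: 1·3 = 3 | 3·1+4·0 = 3
gcd(1,3,4) = 1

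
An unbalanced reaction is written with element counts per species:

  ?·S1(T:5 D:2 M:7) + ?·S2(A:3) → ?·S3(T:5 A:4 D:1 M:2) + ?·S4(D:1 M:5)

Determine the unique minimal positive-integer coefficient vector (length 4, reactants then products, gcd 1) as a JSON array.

T: 3·5+4·0 = 15 | 3·5+3·0 = 15
A: 3·0+4·3 = 12 | 3·4+3·0 = 12
D: 3·2+4·0 = 6 | 3·1+3·1 = 6
M: 3·7+4·0 = 21 | 3·2+3·5 = 21
gcd(3,4,3,3) = 1

Coefficients: [3, 4, 3, 3]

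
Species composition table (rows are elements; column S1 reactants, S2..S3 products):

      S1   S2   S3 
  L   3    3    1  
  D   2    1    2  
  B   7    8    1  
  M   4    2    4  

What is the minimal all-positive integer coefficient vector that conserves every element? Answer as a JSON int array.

L: 5·3 = 15 | 4·3+3·1 = 15
D: 5·2 = 10 | 4·1+3·2 = 10
B: 5·7 = 35 | 4·8+3·1 = 35
M: 5·4 = 20 | 4·2+3·4 = 20
gcd(5,4,3) = 1

Coefficients: [5, 4, 3]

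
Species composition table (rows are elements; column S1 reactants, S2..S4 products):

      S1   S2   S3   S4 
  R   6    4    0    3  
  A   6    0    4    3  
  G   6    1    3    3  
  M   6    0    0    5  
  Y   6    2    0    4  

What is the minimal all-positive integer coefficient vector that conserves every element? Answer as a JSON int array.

R: 5·6 = 30 | 3·4+3·0+6·3 = 30
A: 5·6 = 30 | 3·0+3·4+6·3 = 30
G: 5·6 = 30 | 3·1+3·3+6·3 = 30
M: 5·6 = 30 | 3·0+3·0+6·5 = 30
Y: 5·6 = 30 | 3·2+3·0+6·4 = 30
gcd(5,3,3,6) = 1

Coefficients: [5, 3, 3, 6]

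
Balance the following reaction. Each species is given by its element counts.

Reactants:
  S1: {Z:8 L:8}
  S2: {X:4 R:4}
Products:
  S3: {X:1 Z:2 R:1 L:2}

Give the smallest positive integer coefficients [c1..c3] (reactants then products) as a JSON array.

Coefficients: [1, 1, 4]

X: 1·0+1·4 = 4 | 4·1 = 4
Z: 1·8+1·0 = 8 | 4·2 = 8
R: 1·0+1·4 = 4 | 4·1 = 4
L: 1·8+1·0 = 8 | 4·2 = 8
gcd(1,1,4) = 1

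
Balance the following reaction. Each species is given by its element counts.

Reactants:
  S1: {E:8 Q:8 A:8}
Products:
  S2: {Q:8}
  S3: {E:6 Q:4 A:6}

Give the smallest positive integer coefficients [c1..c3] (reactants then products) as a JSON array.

Coefficients: [3, 1, 4]

E: 3·8 = 24 | 1·0+4·6 = 24
Q: 3·8 = 24 | 1·8+4·4 = 24
A: 3·8 = 24 | 1·0+4·6 = 24
gcd(3,1,4) = 1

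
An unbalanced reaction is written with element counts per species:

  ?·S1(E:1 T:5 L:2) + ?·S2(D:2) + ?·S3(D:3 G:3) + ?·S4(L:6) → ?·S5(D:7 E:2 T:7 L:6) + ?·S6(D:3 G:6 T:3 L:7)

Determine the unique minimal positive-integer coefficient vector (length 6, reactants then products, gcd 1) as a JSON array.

Coefficients: [4, 4, 4, 3, 2, 2]

D: 4·0+4·2+4·3+3·0 = 20 | 2·7+2·3 = 20
G: 4·0+4·0+4·3+3·0 = 12 | 2·0+2·6 = 12
E: 4·1+4·0+4·0+3·0 = 4 | 2·2+2·0 = 4
T: 4·5+4·0+4·0+3·0 = 20 | 2·7+2·3 = 20
L: 4·2+4·0+4·0+3·6 = 26 | 2·6+2·7 = 26
gcd(4,4,4,3,2,2) = 1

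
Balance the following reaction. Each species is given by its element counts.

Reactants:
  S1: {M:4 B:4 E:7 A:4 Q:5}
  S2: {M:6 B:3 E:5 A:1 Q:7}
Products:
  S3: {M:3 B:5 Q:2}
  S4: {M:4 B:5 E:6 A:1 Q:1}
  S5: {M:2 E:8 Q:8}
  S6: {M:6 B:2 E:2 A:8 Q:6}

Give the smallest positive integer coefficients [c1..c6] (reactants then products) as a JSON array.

M: 6·4+4·6 = 48 | 2·3+4·4+4·2+3·6 = 48
B: 6·4+4·3 = 36 | 2·5+4·5+4·0+3·2 = 36
E: 6·7+4·5 = 62 | 2·0+4·6+4·8+3·2 = 62
A: 6·4+4·1 = 28 | 2·0+4·1+4·0+3·8 = 28
Q: 6·5+4·7 = 58 | 2·2+4·1+4·8+3·6 = 58
gcd(6,4,2,4,4,3) = 1

Coefficients: [6, 4, 2, 4, 4, 3]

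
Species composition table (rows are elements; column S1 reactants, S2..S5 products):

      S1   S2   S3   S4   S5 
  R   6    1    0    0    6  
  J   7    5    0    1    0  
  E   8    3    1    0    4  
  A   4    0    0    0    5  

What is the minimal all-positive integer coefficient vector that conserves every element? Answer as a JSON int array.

Coefficients: [5, 6, 6, 5, 4]

R: 5·6 = 30 | 6·1+6·0+5·0+4·6 = 30
J: 5·7 = 35 | 6·5+6·0+5·1+4·0 = 35
E: 5·8 = 40 | 6·3+6·1+5·0+4·4 = 40
A: 5·4 = 20 | 6·0+6·0+5·0+4·5 = 20
gcd(5,6,6,5,4) = 1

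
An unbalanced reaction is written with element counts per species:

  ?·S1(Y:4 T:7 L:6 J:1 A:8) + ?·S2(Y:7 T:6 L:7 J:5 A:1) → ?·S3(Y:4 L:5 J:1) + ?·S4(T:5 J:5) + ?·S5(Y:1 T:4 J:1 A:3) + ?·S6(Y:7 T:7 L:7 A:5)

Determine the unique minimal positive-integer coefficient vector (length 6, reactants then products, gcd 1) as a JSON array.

Coefficients: [1, 3, 4, 2, 2, 1]

Y: 1·4+3·7 = 25 | 4·4+2·0+2·1+1·7 = 25
T: 1·7+3·6 = 25 | 4·0+2·5+2·4+1·7 = 25
L: 1·6+3·7 = 27 | 4·5+2·0+2·0+1·7 = 27
J: 1·1+3·5 = 16 | 4·1+2·5+2·1+1·0 = 16
A: 1·8+3·1 = 11 | 4·0+2·0+2·3+1·5 = 11
gcd(1,3,4,2,2,1) = 1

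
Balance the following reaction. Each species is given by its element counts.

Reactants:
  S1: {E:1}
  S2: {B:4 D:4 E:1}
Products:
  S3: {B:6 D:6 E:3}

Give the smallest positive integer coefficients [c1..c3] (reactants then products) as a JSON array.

Coefficients: [3, 3, 2]

B: 3·0+3·4 = 12 | 2·6 = 12
D: 3·0+3·4 = 12 | 2·6 = 12
E: 3·1+3·1 = 6 | 2·3 = 6
gcd(3,3,2) = 1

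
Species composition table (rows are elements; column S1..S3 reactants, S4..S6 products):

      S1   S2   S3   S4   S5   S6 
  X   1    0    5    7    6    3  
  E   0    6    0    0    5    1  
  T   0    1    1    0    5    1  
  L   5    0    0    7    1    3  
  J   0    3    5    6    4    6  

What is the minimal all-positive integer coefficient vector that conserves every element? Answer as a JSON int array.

Coefficients: [5, 1, 5, 3, 1, 1]

X: 5·1+1·0+5·5 = 30 | 3·7+1·6+1·3 = 30
E: 5·0+1·6+5·0 = 6 | 3·0+1·5+1·1 = 6
T: 5·0+1·1+5·1 = 6 | 3·0+1·5+1·1 = 6
L: 5·5+1·0+5·0 = 25 | 3·7+1·1+1·3 = 25
J: 5·0+1·3+5·5 = 28 | 3·6+1·4+1·6 = 28
gcd(5,1,5,3,1,1) = 1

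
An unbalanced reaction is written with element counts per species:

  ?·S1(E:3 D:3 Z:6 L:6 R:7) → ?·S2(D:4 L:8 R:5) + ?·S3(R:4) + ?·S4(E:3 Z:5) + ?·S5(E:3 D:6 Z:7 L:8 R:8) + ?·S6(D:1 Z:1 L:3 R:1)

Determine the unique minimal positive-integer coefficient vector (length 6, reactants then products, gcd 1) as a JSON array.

E: 6·3 = 18 | 2·0+5·0+5·3+1·3+4·0 = 18
D: 6·3 = 18 | 2·4+5·0+5·0+1·6+4·1 = 18
Z: 6·6 = 36 | 2·0+5·0+5·5+1·7+4·1 = 36
L: 6·6 = 36 | 2·8+5·0+5·0+1·8+4·3 = 36
R: 6·7 = 42 | 2·5+5·4+5·0+1·8+4·1 = 42
gcd(6,2,5,5,1,4) = 1

Coefficients: [6, 2, 5, 5, 1, 4]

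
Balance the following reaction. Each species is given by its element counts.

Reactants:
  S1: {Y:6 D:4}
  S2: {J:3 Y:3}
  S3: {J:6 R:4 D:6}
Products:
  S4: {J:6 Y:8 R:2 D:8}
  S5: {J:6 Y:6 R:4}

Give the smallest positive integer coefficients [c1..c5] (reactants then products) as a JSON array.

J: 6·0+6·3+4·6 = 42 | 6·6+1·6 = 42
Y: 6·6+6·3+4·0 = 54 | 6·8+1·6 = 54
R: 6·0+6·0+4·4 = 16 | 6·2+1·4 = 16
D: 6·4+6·0+4·6 = 48 | 6·8+1·0 = 48
gcd(6,6,4,6,1) = 1

Coefficients: [6, 6, 4, 6, 1]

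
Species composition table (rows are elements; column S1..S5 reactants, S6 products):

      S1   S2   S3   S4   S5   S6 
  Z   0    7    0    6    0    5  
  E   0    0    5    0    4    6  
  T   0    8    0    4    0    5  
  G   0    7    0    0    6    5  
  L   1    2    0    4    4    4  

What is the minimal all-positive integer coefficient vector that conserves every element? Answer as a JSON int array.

Coefficients: [4, 2, 4, 1, 1, 4]

Z: 4·0+2·7+4·0+1·6+1·0 = 20 | 4·5 = 20
E: 4·0+2·0+4·5+1·0+1·4 = 24 | 4·6 = 24
T: 4·0+2·8+4·0+1·4+1·0 = 20 | 4·5 = 20
G: 4·0+2·7+4·0+1·0+1·6 = 20 | 4·5 = 20
L: 4·1+2·2+4·0+1·4+1·4 = 16 | 4·4 = 16
gcd(4,2,4,1,1,4) = 1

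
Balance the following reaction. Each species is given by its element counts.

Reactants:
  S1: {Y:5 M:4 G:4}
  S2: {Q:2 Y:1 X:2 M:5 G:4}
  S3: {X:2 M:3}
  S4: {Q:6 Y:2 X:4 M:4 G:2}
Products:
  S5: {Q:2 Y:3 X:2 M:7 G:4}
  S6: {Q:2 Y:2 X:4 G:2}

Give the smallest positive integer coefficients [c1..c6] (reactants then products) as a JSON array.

Q: 2·0+2·2+2·0+1·6 = 10 | 4·2+1·2 = 10
Y: 2·5+2·1+2·0+1·2 = 14 | 4·3+1·2 = 14
X: 2·0+2·2+2·2+1·4 = 12 | 4·2+1·4 = 12
M: 2·4+2·5+2·3+1·4 = 28 | 4·7+1·0 = 28
G: 2·4+2·4+2·0+1·2 = 18 | 4·4+1·2 = 18
gcd(2,2,2,1,4,1) = 1

Coefficients: [2, 2, 2, 1, 4, 1]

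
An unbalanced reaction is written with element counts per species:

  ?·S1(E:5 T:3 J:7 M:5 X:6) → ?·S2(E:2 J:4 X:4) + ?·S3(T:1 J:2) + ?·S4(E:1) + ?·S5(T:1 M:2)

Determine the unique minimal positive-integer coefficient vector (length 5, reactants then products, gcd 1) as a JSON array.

Coefficients: [2, 3, 1, 4, 5]

E: 2·5 = 10 | 3·2+1·0+4·1+5·0 = 10
T: 2·3 = 6 | 3·0+1·1+4·0+5·1 = 6
J: 2·7 = 14 | 3·4+1·2+4·0+5·0 = 14
M: 2·5 = 10 | 3·0+1·0+4·0+5·2 = 10
X: 2·6 = 12 | 3·4+1·0+4·0+5·0 = 12
gcd(2,3,1,4,5) = 1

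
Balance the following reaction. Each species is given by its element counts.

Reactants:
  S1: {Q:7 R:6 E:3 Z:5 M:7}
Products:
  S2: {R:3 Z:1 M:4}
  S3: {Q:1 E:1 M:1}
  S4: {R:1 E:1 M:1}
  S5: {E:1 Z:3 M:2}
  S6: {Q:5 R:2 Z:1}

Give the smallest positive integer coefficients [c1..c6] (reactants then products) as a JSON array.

Q: 4·7 = 28 | 3·0+3·1+5·0+4·0+5·5 = 28
R: 4·6 = 24 | 3·3+3·0+5·1+4·0+5·2 = 24
E: 4·3 = 12 | 3·0+3·1+5·1+4·1+5·0 = 12
Z: 4·5 = 20 | 3·1+3·0+5·0+4·3+5·1 = 20
M: 4·7 = 28 | 3·4+3·1+5·1+4·2+5·0 = 28
gcd(4,3,3,5,4,5) = 1

Coefficients: [4, 3, 3, 5, 4, 5]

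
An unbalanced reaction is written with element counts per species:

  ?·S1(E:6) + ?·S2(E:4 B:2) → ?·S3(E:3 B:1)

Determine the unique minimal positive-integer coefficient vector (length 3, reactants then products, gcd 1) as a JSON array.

Coefficients: [1, 3, 6]

E: 1·6+3·4 = 18 | 6·3 = 18
B: 1·0+3·2 = 6 | 6·1 = 6
gcd(1,3,6) = 1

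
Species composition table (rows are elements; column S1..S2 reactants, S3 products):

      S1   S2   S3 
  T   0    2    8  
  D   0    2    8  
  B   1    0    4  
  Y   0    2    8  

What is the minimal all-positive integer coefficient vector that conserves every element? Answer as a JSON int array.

Coefficients: [4, 4, 1]

T: 4·0+4·2 = 8 | 1·8 = 8
D: 4·0+4·2 = 8 | 1·8 = 8
B: 4·1+4·0 = 4 | 1·4 = 4
Y: 4·0+4·2 = 8 | 1·8 = 8
gcd(4,4,1) = 1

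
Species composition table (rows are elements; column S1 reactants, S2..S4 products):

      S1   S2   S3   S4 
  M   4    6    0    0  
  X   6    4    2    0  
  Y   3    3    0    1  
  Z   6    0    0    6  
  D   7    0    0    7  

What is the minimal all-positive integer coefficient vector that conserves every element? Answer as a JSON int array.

Coefficients: [3, 2, 5, 3]

M: 3·4 = 12 | 2·6+5·0+3·0 = 12
X: 3·6 = 18 | 2·4+5·2+3·0 = 18
Y: 3·3 = 9 | 2·3+5·0+3·1 = 9
Z: 3·6 = 18 | 2·0+5·0+3·6 = 18
D: 3·7 = 21 | 2·0+5·0+3·7 = 21
gcd(3,2,5,3) = 1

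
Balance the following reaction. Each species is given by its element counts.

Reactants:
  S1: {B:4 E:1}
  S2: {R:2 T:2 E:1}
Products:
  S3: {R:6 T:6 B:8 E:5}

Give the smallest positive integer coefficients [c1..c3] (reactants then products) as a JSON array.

R: 2·0+3·2 = 6 | 1·6 = 6
T: 2·0+3·2 = 6 | 1·6 = 6
B: 2·4+3·0 = 8 | 1·8 = 8
E: 2·1+3·1 = 5 | 1·5 = 5
gcd(2,3,1) = 1

Coefficients: [2, 3, 1]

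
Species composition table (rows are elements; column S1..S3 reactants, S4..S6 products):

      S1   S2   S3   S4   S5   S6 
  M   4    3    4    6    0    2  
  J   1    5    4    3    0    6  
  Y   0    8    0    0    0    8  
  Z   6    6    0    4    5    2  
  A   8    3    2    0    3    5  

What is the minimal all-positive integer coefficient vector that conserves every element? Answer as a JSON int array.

Coefficients: [1, 6, 5, 5, 2, 6]

M: 1·4+6·3+5·4 = 42 | 5·6+2·0+6·2 = 42
J: 1·1+6·5+5·4 = 51 | 5·3+2·0+6·6 = 51
Y: 1·0+6·8+5·0 = 48 | 5·0+2·0+6·8 = 48
Z: 1·6+6·6+5·0 = 42 | 5·4+2·5+6·2 = 42
A: 1·8+6·3+5·2 = 36 | 5·0+2·3+6·5 = 36
gcd(1,6,5,5,2,6) = 1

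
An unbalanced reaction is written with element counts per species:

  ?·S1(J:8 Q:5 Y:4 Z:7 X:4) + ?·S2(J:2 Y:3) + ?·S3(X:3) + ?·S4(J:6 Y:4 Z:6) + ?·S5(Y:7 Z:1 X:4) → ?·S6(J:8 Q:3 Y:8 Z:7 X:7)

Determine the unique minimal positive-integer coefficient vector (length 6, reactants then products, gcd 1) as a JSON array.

Coefficients: [3, 2, 5, 2, 2, 5]

J: 3·8+2·2+5·0+2·6+2·0 = 40 | 5·8 = 40
Q: 3·5+2·0+5·0+2·0+2·0 = 15 | 5·3 = 15
Y: 3·4+2·3+5·0+2·4+2·7 = 40 | 5·8 = 40
Z: 3·7+2·0+5·0+2·6+2·1 = 35 | 5·7 = 35
X: 3·4+2·0+5·3+2·0+2·4 = 35 | 5·7 = 35
gcd(3,2,5,2,2,5) = 1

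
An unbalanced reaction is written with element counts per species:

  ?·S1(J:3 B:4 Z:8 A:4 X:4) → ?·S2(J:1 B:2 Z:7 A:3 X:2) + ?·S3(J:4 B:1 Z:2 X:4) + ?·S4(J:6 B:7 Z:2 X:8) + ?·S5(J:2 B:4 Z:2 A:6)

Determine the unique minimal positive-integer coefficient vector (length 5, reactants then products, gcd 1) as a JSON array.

J: 6·3 = 18 | 6·1+1·4+1·6+1·2 = 18
B: 6·4 = 24 | 6·2+1·1+1·7+1·4 = 24
Z: 6·8 = 48 | 6·7+1·2+1·2+1·2 = 48
A: 6·4 = 24 | 6·3+1·0+1·0+1·6 = 24
X: 6·4 = 24 | 6·2+1·4+1·8+1·0 = 24
gcd(6,6,1,1,1) = 1

Coefficients: [6, 6, 1, 1, 1]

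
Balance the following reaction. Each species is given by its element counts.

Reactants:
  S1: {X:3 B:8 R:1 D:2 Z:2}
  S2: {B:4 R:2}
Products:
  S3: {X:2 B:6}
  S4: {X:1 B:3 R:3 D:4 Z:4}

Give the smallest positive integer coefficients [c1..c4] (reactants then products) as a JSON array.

X: 4·3+1·0 = 12 | 5·2+2·1 = 12
B: 4·8+1·4 = 36 | 5·6+2·3 = 36
R: 4·1+1·2 = 6 | 5·0+2·3 = 6
D: 4·2+1·0 = 8 | 5·0+2·4 = 8
Z: 4·2+1·0 = 8 | 5·0+2·4 = 8
gcd(4,1,5,2) = 1

Coefficients: [4, 1, 5, 2]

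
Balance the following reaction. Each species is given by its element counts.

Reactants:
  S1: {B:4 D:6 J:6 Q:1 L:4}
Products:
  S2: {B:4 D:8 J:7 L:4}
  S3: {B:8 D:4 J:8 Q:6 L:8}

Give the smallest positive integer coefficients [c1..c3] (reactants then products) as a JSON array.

B: 6·4 = 24 | 4·4+1·8 = 24
D: 6·6 = 36 | 4·8+1·4 = 36
J: 6·6 = 36 | 4·7+1·8 = 36
Q: 6·1 = 6 | 4·0+1·6 = 6
L: 6·4 = 24 | 4·4+1·8 = 24
gcd(6,4,1) = 1

Coefficients: [6, 4, 1]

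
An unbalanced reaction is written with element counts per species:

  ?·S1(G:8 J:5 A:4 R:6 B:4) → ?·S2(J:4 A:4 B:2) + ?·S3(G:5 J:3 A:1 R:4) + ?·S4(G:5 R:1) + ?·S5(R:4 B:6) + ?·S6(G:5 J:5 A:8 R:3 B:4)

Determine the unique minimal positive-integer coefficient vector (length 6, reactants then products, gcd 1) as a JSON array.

G: 5·8 = 40 | 2·0+4·5+3·5+2·0+1·5 = 40
J: 5·5 = 25 | 2·4+4·3+3·0+2·0+1·5 = 25
A: 5·4 = 20 | 2·4+4·1+3·0+2·0+1·8 = 20
R: 5·6 = 30 | 2·0+4·4+3·1+2·4+1·3 = 30
B: 5·4 = 20 | 2·2+4·0+3·0+2·6+1·4 = 20
gcd(5,2,4,3,2,1) = 1

Coefficients: [5, 2, 4, 3, 2, 1]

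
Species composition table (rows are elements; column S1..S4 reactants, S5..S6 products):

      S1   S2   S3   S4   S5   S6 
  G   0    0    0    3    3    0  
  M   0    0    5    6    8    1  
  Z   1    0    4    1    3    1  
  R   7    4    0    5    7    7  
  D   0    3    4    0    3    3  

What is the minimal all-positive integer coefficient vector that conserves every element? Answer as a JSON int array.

Coefficients: [3, 6, 3, 5, 5, 5]

G: 3·0+6·0+3·0+5·3 = 15 | 5·3+5·0 = 15
M: 3·0+6·0+3·5+5·6 = 45 | 5·8+5·1 = 45
Z: 3·1+6·0+3·4+5·1 = 20 | 5·3+5·1 = 20
R: 3·7+6·4+3·0+5·5 = 70 | 5·7+5·7 = 70
D: 3·0+6·3+3·4+5·0 = 30 | 5·3+5·3 = 30
gcd(3,6,3,5,5,5) = 1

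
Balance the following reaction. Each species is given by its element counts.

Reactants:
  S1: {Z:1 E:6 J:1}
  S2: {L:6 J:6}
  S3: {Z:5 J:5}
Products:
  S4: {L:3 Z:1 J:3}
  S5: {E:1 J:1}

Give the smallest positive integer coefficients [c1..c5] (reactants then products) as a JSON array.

Coefficients: [1, 3, 1, 6, 6]

L: 1·0+3·6+1·0 = 18 | 6·3+6·0 = 18
Z: 1·1+3·0+1·5 = 6 | 6·1+6·0 = 6
E: 1·6+3·0+1·0 = 6 | 6·0+6·1 = 6
J: 1·1+3·6+1·5 = 24 | 6·3+6·1 = 24
gcd(1,3,1,6,6) = 1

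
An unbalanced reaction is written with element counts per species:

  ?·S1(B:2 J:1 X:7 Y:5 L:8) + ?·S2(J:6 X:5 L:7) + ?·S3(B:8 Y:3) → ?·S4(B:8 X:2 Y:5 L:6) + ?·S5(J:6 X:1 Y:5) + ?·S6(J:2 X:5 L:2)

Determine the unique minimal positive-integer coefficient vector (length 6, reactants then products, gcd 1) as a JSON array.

B: 4·2+2·0+5·8 = 48 | 6·8+1·0+5·0 = 48
J: 4·1+2·6+5·0 = 16 | 6·0+1·6+5·2 = 16
X: 4·7+2·5+5·0 = 38 | 6·2+1·1+5·5 = 38
Y: 4·5+2·0+5·3 = 35 | 6·5+1·5+5·0 = 35
L: 4·8+2·7+5·0 = 46 | 6·6+1·0+5·2 = 46
gcd(4,2,5,6,1,5) = 1

Coefficients: [4, 2, 5, 6, 1, 5]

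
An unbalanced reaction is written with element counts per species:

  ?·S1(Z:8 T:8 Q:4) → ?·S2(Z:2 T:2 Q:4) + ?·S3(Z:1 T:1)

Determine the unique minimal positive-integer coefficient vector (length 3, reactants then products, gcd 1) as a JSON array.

Coefficients: [1, 1, 6]

Z: 1·8 = 8 | 1·2+6·1 = 8
T: 1·8 = 8 | 1·2+6·1 = 8
Q: 1·4 = 4 | 1·4+6·0 = 4
gcd(1,1,6) = 1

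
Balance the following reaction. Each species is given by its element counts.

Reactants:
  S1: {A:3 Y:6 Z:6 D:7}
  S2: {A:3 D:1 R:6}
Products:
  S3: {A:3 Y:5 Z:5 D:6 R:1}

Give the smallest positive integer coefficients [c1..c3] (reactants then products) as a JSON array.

A: 5·3+1·3 = 18 | 6·3 = 18
Y: 5·6+1·0 = 30 | 6·5 = 30
Z: 5·6+1·0 = 30 | 6·5 = 30
D: 5·7+1·1 = 36 | 6·6 = 36
R: 5·0+1·6 = 6 | 6·1 = 6
gcd(5,1,6) = 1

Coefficients: [5, 1, 6]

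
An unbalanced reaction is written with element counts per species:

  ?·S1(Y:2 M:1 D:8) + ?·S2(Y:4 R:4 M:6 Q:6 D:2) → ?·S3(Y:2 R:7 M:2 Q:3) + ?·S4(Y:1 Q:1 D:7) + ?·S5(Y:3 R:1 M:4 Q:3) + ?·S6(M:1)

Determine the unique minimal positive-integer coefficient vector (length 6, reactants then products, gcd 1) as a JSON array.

Y: 4·2+5·4 = 28 | 2·2+6·1+6·3+6·0 = 28
R: 4·0+5·4 = 20 | 2·7+6·0+6·1+6·0 = 20
M: 4·1+5·6 = 34 | 2·2+6·0+6·4+6·1 = 34
Q: 4·0+5·6 = 30 | 2·3+6·1+6·3+6·0 = 30
D: 4·8+5·2 = 42 | 2·0+6·7+6·0+6·0 = 42
gcd(4,5,2,6,6,6) = 1

Coefficients: [4, 5, 2, 6, 6, 6]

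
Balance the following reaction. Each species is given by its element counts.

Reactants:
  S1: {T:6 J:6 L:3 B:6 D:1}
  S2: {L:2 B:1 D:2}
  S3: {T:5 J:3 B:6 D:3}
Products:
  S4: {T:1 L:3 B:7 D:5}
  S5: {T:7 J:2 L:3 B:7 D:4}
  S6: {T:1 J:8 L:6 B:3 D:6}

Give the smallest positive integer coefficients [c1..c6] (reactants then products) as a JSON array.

Coefficients: [1, 6, 2, 1, 2, 1]

T: 1·6+6·0+2·5 = 16 | 1·1+2·7+1·1 = 16
J: 1·6+6·0+2·3 = 12 | 1·0+2·2+1·8 = 12
L: 1·3+6·2+2·0 = 15 | 1·3+2·3+1·6 = 15
B: 1·6+6·1+2·6 = 24 | 1·7+2·7+1·3 = 24
D: 1·1+6·2+2·3 = 19 | 1·5+2·4+1·6 = 19
gcd(1,6,2,1,2,1) = 1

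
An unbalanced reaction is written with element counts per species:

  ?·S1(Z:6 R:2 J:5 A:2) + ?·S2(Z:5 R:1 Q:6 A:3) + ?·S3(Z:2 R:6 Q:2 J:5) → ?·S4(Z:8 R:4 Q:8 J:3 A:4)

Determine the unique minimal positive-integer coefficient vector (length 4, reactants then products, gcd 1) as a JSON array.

Coefficients: [1, 6, 2, 5]

Z: 1·6+6·5+2·2 = 40 | 5·8 = 40
R: 1·2+6·1+2·6 = 20 | 5·4 = 20
Q: 1·0+6·6+2·2 = 40 | 5·8 = 40
J: 1·5+6·0+2·5 = 15 | 5·3 = 15
A: 1·2+6·3+2·0 = 20 | 5·4 = 20
gcd(1,6,2,5) = 1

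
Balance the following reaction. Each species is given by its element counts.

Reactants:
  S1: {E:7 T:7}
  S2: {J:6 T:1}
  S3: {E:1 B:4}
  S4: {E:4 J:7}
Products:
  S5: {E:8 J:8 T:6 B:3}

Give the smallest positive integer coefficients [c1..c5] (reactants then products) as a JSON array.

E: 3·7+3·0+3·1+2·4 = 32 | 4·8 = 32
J: 3·0+3·6+3·0+2·7 = 32 | 4·8 = 32
T: 3·7+3·1+3·0+2·0 = 24 | 4·6 = 24
B: 3·0+3·0+3·4+2·0 = 12 | 4·3 = 12
gcd(3,3,3,2,4) = 1

Coefficients: [3, 3, 3, 2, 4]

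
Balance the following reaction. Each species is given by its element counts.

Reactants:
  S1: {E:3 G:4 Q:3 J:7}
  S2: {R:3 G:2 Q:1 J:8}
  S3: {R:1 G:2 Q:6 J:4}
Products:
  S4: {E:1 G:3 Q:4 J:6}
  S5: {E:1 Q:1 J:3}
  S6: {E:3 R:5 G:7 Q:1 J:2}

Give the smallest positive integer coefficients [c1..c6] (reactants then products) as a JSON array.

Coefficients: [4, 1, 2, 5, 4, 1]

E: 4·3+1·0+2·0 = 12 | 5·1+4·1+1·3 = 12
R: 4·0+1·3+2·1 = 5 | 5·0+4·0+1·5 = 5
G: 4·4+1·2+2·2 = 22 | 5·3+4·0+1·7 = 22
Q: 4·3+1·1+2·6 = 25 | 5·4+4·1+1·1 = 25
J: 4·7+1·8+2·4 = 44 | 5·6+4·3+1·2 = 44
gcd(4,1,2,5,4,1) = 1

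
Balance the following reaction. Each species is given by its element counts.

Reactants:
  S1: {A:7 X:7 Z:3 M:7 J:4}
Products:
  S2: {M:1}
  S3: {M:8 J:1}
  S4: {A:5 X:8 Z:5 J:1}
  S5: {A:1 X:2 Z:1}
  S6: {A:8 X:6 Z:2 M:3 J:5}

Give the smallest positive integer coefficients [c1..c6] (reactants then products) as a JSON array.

Coefficients: [6, 6, 3, 1, 5, 4]

A: 6·7 = 42 | 6·0+3·0+1·5+5·1+4·8 = 42
X: 6·7 = 42 | 6·0+3·0+1·8+5·2+4·6 = 42
Z: 6·3 = 18 | 6·0+3·0+1·5+5·1+4·2 = 18
M: 6·7 = 42 | 6·1+3·8+1·0+5·0+4·3 = 42
J: 6·4 = 24 | 6·0+3·1+1·1+5·0+4·5 = 24
gcd(6,6,3,1,5,4) = 1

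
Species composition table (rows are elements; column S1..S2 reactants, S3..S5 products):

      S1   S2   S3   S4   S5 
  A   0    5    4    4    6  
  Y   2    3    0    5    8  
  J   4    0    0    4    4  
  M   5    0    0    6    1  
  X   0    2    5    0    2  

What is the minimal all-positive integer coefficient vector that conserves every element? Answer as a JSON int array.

A: 5·0+6·5 = 30 | 2·4+4·4+1·6 = 30
Y: 5·2+6·3 = 28 | 2·0+4·5+1·8 = 28
J: 5·4+6·0 = 20 | 2·0+4·4+1·4 = 20
M: 5·5+6·0 = 25 | 2·0+4·6+1·1 = 25
X: 5·0+6·2 = 12 | 2·5+4·0+1·2 = 12
gcd(5,6,2,4,1) = 1

Coefficients: [5, 6, 2, 4, 1]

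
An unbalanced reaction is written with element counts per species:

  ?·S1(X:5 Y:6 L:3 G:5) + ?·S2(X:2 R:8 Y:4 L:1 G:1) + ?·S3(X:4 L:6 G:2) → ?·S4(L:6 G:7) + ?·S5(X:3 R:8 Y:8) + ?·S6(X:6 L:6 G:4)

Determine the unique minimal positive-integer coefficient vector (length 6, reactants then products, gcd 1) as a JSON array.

X: 4·5+6·2+4·4 = 48 | 2·0+6·3+5·6 = 48
R: 4·0+6·8+4·0 = 48 | 2·0+6·8+5·0 = 48
Y: 4·6+6·4+4·0 = 48 | 2·0+6·8+5·0 = 48
L: 4·3+6·1+4·6 = 42 | 2·6+6·0+5·6 = 42
G: 4·5+6·1+4·2 = 34 | 2·7+6·0+5·4 = 34
gcd(4,6,4,2,6,5) = 1

Coefficients: [4, 6, 4, 2, 6, 5]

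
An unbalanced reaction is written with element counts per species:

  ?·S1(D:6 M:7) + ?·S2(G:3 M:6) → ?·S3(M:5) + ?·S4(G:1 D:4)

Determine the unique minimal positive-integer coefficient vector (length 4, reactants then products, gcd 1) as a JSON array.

Coefficients: [2, 1, 4, 3]

G: 2·0+1·3 = 3 | 4·0+3·1 = 3
D: 2·6+1·0 = 12 | 4·0+3·4 = 12
M: 2·7+1·6 = 20 | 4·5+3·0 = 20
gcd(2,1,4,3) = 1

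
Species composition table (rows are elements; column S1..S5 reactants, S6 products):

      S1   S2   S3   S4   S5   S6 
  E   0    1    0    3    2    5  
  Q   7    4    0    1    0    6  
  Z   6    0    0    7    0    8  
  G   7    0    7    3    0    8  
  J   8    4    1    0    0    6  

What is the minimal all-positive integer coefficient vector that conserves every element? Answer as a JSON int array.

E: 2·0+3·1+2·0+4·3+5·2 = 25 | 5·5 = 25
Q: 2·7+3·4+2·0+4·1+5·0 = 30 | 5·6 = 30
Z: 2·6+3·0+2·0+4·7+5·0 = 40 | 5·8 = 40
G: 2·7+3·0+2·7+4·3+5·0 = 40 | 5·8 = 40
J: 2·8+3·4+2·1+4·0+5·0 = 30 | 5·6 = 30
gcd(2,3,2,4,5,5) = 1

Coefficients: [2, 3, 2, 4, 5, 5]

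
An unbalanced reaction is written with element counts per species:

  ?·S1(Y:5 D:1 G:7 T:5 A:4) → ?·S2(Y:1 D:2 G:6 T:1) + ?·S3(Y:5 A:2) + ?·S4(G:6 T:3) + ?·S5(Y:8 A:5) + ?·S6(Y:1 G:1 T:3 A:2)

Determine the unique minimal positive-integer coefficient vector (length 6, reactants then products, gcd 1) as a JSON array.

Coefficients: [6, 3, 1, 3, 2, 6]

Y: 6·5 = 30 | 3·1+1·5+3·0+2·8+6·1 = 30
D: 6·1 = 6 | 3·2+1·0+3·0+2·0+6·0 = 6
G: 6·7 = 42 | 3·6+1·0+3·6+2·0+6·1 = 42
T: 6·5 = 30 | 3·1+1·0+3·3+2·0+6·3 = 30
A: 6·4 = 24 | 3·0+1·2+3·0+2·5+6·2 = 24
gcd(6,3,1,3,2,6) = 1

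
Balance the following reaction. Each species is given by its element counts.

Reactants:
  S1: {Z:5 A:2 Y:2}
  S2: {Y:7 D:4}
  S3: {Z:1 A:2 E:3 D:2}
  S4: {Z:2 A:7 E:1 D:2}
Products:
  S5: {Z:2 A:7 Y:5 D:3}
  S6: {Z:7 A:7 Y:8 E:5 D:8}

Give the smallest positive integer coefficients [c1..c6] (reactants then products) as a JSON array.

Z: 3·5+4·0+4·1+3·2 = 25 | 2·2+3·7 = 25
A: 3·2+4·0+4·2+3·7 = 35 | 2·7+3·7 = 35
Y: 3·2+4·7+4·0+3·0 = 34 | 2·5+3·8 = 34
E: 3·0+4·0+4·3+3·1 = 15 | 2·0+3·5 = 15
D: 3·0+4·4+4·2+3·2 = 30 | 2·3+3·8 = 30
gcd(3,4,4,3,2,3) = 1

Coefficients: [3, 4, 4, 3, 2, 3]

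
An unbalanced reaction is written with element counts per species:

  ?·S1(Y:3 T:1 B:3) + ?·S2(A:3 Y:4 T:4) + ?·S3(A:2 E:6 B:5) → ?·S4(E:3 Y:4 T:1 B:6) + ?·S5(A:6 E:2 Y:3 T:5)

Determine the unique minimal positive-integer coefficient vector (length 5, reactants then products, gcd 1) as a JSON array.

Coefficients: [3, 4, 3, 4, 3]

A: 3·0+4·3+3·2 = 18 | 4·0+3·6 = 18
E: 3·0+4·0+3·6 = 18 | 4·3+3·2 = 18
Y: 3·3+4·4+3·0 = 25 | 4·4+3·3 = 25
T: 3·1+4·4+3·0 = 19 | 4·1+3·5 = 19
B: 3·3+4·0+3·5 = 24 | 4·6+3·0 = 24
gcd(3,4,3,4,3) = 1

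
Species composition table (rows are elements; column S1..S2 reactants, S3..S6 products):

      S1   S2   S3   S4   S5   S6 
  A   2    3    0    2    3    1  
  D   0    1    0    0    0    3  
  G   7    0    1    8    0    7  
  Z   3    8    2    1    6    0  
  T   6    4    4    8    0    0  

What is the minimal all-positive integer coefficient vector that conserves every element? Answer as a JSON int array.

Coefficients: [4, 3, 5, 2, 4, 1]

A: 4·2+3·3 = 17 | 5·0+2·2+4·3+1·1 = 17
D: 4·0+3·1 = 3 | 5·0+2·0+4·0+1·3 = 3
G: 4·7+3·0 = 28 | 5·1+2·8+4·0+1·7 = 28
Z: 4·3+3·8 = 36 | 5·2+2·1+4·6+1·0 = 36
T: 4·6+3·4 = 36 | 5·4+2·8+4·0+1·0 = 36
gcd(4,3,5,2,4,1) = 1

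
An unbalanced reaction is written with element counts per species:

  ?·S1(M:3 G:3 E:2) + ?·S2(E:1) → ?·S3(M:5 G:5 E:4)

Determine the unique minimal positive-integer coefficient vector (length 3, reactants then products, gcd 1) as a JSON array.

M: 5·3+2·0 = 15 | 3·5 = 15
G: 5·3+2·0 = 15 | 3·5 = 15
E: 5·2+2·1 = 12 | 3·4 = 12
gcd(5,2,3) = 1

Coefficients: [5, 2, 3]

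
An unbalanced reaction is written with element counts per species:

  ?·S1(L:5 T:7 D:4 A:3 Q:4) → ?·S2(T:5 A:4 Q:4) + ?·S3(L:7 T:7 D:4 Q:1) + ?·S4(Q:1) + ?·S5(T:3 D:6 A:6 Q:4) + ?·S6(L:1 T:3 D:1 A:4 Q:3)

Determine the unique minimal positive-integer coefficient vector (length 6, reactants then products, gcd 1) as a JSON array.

L: 6·5 = 30 | 1·0+4·7+6·0+1·0+2·1 = 30
T: 6·7 = 42 | 1·5+4·7+6·0+1·3+2·3 = 42
D: 6·4 = 24 | 1·0+4·4+6·0+1·6+2·1 = 24
A: 6·3 = 18 | 1·4+4·0+6·0+1·6+2·4 = 18
Q: 6·4 = 24 | 1·4+4·1+6·1+1·4+2·3 = 24
gcd(6,1,4,6,1,2) = 1

Coefficients: [6, 1, 4, 6, 1, 2]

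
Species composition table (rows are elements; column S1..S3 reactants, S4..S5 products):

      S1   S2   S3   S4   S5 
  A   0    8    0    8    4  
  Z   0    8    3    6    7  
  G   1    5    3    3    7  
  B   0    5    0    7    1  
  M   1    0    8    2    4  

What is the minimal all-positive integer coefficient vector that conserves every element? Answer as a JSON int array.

Coefficients: [6, 5, 2, 3, 4]

A: 6·0+5·8+2·0 = 40 | 3·8+4·4 = 40
Z: 6·0+5·8+2·3 = 46 | 3·6+4·7 = 46
G: 6·1+5·5+2·3 = 37 | 3·3+4·7 = 37
B: 6·0+5·5+2·0 = 25 | 3·7+4·1 = 25
M: 6·1+5·0+2·8 = 22 | 3·2+4·4 = 22
gcd(6,5,2,3,4) = 1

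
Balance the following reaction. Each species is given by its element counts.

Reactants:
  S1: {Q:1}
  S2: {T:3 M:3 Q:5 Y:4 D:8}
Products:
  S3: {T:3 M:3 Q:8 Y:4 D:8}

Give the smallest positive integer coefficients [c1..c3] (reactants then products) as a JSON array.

T: 3·0+1·3 = 3 | 1·3 = 3
M: 3·0+1·3 = 3 | 1·3 = 3
Q: 3·1+1·5 = 8 | 1·8 = 8
Y: 3·0+1·4 = 4 | 1·4 = 4
D: 3·0+1·8 = 8 | 1·8 = 8
gcd(3,1,1) = 1

Coefficients: [3, 1, 1]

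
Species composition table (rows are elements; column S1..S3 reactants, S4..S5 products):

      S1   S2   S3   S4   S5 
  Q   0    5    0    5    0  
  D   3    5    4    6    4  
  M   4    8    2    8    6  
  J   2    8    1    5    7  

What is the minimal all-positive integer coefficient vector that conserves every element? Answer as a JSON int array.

Q: 4·0+4·5+1·0 = 20 | 4·5+3·0 = 20
D: 4·3+4·5+1·4 = 36 | 4·6+3·4 = 36
M: 4·4+4·8+1·2 = 50 | 4·8+3·6 = 50
J: 4·2+4·8+1·1 = 41 | 4·5+3·7 = 41
gcd(4,4,1,4,3) = 1

Coefficients: [4, 4, 1, 4, 3]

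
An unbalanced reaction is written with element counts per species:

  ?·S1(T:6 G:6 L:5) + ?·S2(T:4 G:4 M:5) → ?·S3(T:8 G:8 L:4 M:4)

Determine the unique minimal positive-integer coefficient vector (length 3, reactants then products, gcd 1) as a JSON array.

Coefficients: [4, 4, 5]

T: 4·6+4·4 = 40 | 5·8 = 40
G: 4·6+4·4 = 40 | 5·8 = 40
L: 4·5+4·0 = 20 | 5·4 = 20
M: 4·0+4·5 = 20 | 5·4 = 20
gcd(4,4,5) = 1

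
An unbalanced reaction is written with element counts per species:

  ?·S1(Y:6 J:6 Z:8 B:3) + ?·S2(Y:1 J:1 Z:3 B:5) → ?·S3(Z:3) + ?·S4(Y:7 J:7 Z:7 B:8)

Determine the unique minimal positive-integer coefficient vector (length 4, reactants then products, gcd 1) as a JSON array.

Y: 3·6+3·1 = 21 | 4·0+3·7 = 21
J: 3·6+3·1 = 21 | 4·0+3·7 = 21
Z: 3·8+3·3 = 33 | 4·3+3·7 = 33
B: 3·3+3·5 = 24 | 4·0+3·8 = 24
gcd(3,3,4,3) = 1

Coefficients: [3, 3, 4, 3]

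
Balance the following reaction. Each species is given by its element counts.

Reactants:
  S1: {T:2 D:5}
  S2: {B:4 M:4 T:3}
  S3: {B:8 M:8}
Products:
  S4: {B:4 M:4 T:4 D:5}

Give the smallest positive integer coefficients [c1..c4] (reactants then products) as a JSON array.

Coefficients: [6, 4, 1, 6]

B: 6·0+4·4+1·8 = 24 | 6·4 = 24
M: 6·0+4·4+1·8 = 24 | 6·4 = 24
T: 6·2+4·3+1·0 = 24 | 6·4 = 24
D: 6·5+4·0+1·0 = 30 | 6·5 = 30
gcd(6,4,1,6) = 1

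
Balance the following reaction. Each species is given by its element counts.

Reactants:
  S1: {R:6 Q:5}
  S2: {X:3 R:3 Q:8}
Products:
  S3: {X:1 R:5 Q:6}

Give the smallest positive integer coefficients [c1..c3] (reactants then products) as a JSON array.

X: 2·0+1·3 = 3 | 3·1 = 3
R: 2·6+1·3 = 15 | 3·5 = 15
Q: 2·5+1·8 = 18 | 3·6 = 18
gcd(2,1,3) = 1

Coefficients: [2, 1, 3]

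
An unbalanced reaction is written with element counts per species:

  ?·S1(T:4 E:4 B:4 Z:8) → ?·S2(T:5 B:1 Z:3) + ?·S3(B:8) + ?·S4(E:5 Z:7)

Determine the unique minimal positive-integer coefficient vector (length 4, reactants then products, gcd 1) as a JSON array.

Coefficients: [5, 4, 2, 4]

T: 5·4 = 20 | 4·5+2·0+4·0 = 20
E: 5·4 = 20 | 4·0+2·0+4·5 = 20
B: 5·4 = 20 | 4·1+2·8+4·0 = 20
Z: 5·8 = 40 | 4·3+2·0+4·7 = 40
gcd(5,4,2,4) = 1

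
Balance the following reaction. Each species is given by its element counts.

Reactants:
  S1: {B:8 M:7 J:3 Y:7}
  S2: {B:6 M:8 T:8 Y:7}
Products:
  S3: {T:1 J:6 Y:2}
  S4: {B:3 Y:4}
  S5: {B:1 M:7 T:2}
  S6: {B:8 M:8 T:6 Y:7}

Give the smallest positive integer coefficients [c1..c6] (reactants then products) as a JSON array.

B: 4·8+5·6 = 62 | 2·0+6·3+4·1+5·8 = 62
M: 4·7+5·8 = 68 | 2·0+6·0+4·7+5·8 = 68
T: 4·0+5·8 = 40 | 2·1+6·0+4·2+5·6 = 40
J: 4·3+5·0 = 12 | 2·6+6·0+4·0+5·0 = 12
Y: 4·7+5·7 = 63 | 2·2+6·4+4·0+5·7 = 63
gcd(4,5,2,6,4,5) = 1

Coefficients: [4, 5, 2, 6, 4, 5]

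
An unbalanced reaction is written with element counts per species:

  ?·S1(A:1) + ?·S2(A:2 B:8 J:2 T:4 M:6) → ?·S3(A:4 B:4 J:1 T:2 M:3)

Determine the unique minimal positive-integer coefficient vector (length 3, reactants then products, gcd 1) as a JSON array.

Coefficients: [6, 1, 2]

A: 6·1+1·2 = 8 | 2·4 = 8
B: 6·0+1·8 = 8 | 2·4 = 8
J: 6·0+1·2 = 2 | 2·1 = 2
T: 6·0+1·4 = 4 | 2·2 = 4
M: 6·0+1·6 = 6 | 2·3 = 6
gcd(6,1,2) = 1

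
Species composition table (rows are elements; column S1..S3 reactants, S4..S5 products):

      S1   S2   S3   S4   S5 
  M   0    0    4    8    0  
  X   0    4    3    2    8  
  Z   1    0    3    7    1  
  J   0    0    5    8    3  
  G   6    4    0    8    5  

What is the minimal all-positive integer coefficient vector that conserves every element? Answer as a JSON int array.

M: 5·0+1·0+6·4 = 24 | 3·8+2·0 = 24
X: 5·0+1·4+6·3 = 22 | 3·2+2·8 = 22
Z: 5·1+1·0+6·3 = 23 | 3·7+2·1 = 23
J: 5·0+1·0+6·5 = 30 | 3·8+2·3 = 30
G: 5·6+1·4+6·0 = 34 | 3·8+2·5 = 34
gcd(5,1,6,3,2) = 1

Coefficients: [5, 1, 6, 3, 2]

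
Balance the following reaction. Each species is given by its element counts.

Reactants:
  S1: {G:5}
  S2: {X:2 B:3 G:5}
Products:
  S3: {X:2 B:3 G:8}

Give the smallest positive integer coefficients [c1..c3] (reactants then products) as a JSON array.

X: 3·0+5·2 = 10 | 5·2 = 10
B: 3·0+5·3 = 15 | 5·3 = 15
G: 3·5+5·5 = 40 | 5·8 = 40
gcd(3,5,5) = 1

Coefficients: [3, 5, 5]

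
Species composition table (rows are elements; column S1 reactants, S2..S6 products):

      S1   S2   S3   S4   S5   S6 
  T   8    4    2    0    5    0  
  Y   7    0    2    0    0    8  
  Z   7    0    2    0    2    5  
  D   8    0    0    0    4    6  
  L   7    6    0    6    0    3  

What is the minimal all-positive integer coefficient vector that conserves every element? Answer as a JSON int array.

T: 6·8 = 48 | 2·4+5·2+3·0+6·5+4·0 = 48
Y: 6·7 = 42 | 2·0+5·2+3·0+6·0+4·8 = 42
Z: 6·7 = 42 | 2·0+5·2+3·0+6·2+4·5 = 42
D: 6·8 = 48 | 2·0+5·0+3·0+6·4+4·6 = 48
L: 6·7 = 42 | 2·6+5·0+3·6+6·0+4·3 = 42
gcd(6,2,5,3,6,4) = 1

Coefficients: [6, 2, 5, 3, 6, 4]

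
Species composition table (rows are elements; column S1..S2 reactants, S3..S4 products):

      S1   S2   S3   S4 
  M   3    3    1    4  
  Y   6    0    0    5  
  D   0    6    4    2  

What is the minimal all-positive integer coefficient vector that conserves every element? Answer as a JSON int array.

Coefficients: [5, 4, 3, 6]

M: 5·3+4·3 = 27 | 3·1+6·4 = 27
Y: 5·6+4·0 = 30 | 3·0+6·5 = 30
D: 5·0+4·6 = 24 | 3·4+6·2 = 24
gcd(5,4,3,6) = 1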